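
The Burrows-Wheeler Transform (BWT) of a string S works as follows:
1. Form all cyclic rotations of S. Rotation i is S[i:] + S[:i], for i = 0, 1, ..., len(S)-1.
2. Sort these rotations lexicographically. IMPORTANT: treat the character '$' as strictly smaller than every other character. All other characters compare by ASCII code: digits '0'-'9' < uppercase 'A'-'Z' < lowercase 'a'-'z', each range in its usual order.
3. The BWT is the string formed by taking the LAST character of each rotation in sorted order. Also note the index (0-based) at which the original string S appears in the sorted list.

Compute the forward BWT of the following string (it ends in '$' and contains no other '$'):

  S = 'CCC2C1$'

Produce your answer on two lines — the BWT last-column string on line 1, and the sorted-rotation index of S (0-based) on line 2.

All 7 rotations (rotation i = S[i:]+S[:i]):
  rot[0] = CCC2C1$
  rot[1] = CC2C1$C
  rot[2] = C2C1$CC
  rot[3] = 2C1$CCC
  rot[4] = C1$CCC2
  rot[5] = 1$CCC2C
  rot[6] = $CCC2C1
Sorted (with $ < everything):
  sorted[0] = $CCC2C1  (last char: '1')
  sorted[1] = 1$CCC2C  (last char: 'C')
  sorted[2] = 2C1$CCC  (last char: 'C')
  sorted[3] = C1$CCC2  (last char: '2')
  sorted[4] = C2C1$CC  (last char: 'C')
  sorted[5] = CC2C1$C  (last char: 'C')
  sorted[6] = CCC2C1$  (last char: '$')
Last column: 1CC2CC$
Original string S is at sorted index 6

Answer: 1CC2CC$
6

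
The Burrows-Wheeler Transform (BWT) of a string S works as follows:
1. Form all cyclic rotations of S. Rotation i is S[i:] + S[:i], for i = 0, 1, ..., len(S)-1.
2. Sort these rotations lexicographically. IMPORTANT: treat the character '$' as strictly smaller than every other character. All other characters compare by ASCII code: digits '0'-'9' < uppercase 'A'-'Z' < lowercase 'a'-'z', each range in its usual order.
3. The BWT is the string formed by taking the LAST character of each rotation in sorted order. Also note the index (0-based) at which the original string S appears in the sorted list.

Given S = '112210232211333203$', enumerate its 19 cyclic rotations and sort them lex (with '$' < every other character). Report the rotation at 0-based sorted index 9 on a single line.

Answer: 210232211333203$112

Derivation:
All 19 rotations (rotation i = S[i:]+S[:i]):
  rot[0] = 112210232211333203$
  rot[1] = 12210232211333203$1
  rot[2] = 2210232211333203$11
  rot[3] = 210232211333203$112
  rot[4] = 10232211333203$1122
  rot[5] = 0232211333203$11221
  rot[6] = 232211333203$112210
  rot[7] = 32211333203$1122102
  rot[8] = 2211333203$11221023
  rot[9] = 211333203$112210232
  rot[10] = 11333203$1122102322
  rot[11] = 1333203$11221023221
  rot[12] = 333203$112210232211
  rot[13] = 33203$1122102322113
  rot[14] = 3203$11221023221133
  rot[15] = 203$112210232211333
  rot[16] = 03$1122102322113332
  rot[17] = 3$11221023221133320
  rot[18] = $112210232211333203
Sorted (with $ < everything):
  sorted[0] = $112210232211333203
  sorted[1] = 0232211333203$11221
  sorted[2] = 03$1122102322113332
  sorted[3] = 10232211333203$1122
  sorted[4] = 112210232211333203$
  sorted[5] = 11333203$1122102322
  sorted[6] = 12210232211333203$1
  sorted[7] = 1333203$11221023221
  sorted[8] = 203$112210232211333
  sorted[9] = 210232211333203$112
  sorted[10] = 211333203$112210232
  sorted[11] = 2210232211333203$11
  sorted[12] = 2211333203$11221023
  sorted[13] = 232211333203$112210
  sorted[14] = 3$11221023221133320
  sorted[15] = 3203$11221023221133
  sorted[16] = 32211333203$1122102
  sorted[17] = 33203$1122102322113
  sorted[18] = 333203$112210232211
sorted[9] = 210232211333203$112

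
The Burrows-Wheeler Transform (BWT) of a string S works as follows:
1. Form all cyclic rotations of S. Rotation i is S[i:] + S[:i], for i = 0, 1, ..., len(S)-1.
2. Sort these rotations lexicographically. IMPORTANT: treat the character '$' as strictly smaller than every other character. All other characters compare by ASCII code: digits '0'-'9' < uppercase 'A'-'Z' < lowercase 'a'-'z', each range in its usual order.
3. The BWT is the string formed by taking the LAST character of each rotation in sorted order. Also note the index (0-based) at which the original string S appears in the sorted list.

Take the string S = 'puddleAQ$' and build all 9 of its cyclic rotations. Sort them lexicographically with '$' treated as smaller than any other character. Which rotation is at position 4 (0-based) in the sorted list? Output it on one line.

Answer: dleAQ$pud

Derivation:
All 9 rotations (rotation i = S[i:]+S[:i]):
  rot[0] = puddleAQ$
  rot[1] = uddleAQ$p
  rot[2] = ddleAQ$pu
  rot[3] = dleAQ$pud
  rot[4] = leAQ$pudd
  rot[5] = eAQ$puddl
  rot[6] = AQ$puddle
  rot[7] = Q$puddleA
  rot[8] = $puddleAQ
Sorted (with $ < everything):
  sorted[0] = $puddleAQ
  sorted[1] = AQ$puddle
  sorted[2] = Q$puddleA
  sorted[3] = ddleAQ$pu
  sorted[4] = dleAQ$pud
  sorted[5] = eAQ$puddl
  sorted[6] = leAQ$pudd
  sorted[7] = puddleAQ$
  sorted[8] = uddleAQ$p
sorted[4] = dleAQ$pud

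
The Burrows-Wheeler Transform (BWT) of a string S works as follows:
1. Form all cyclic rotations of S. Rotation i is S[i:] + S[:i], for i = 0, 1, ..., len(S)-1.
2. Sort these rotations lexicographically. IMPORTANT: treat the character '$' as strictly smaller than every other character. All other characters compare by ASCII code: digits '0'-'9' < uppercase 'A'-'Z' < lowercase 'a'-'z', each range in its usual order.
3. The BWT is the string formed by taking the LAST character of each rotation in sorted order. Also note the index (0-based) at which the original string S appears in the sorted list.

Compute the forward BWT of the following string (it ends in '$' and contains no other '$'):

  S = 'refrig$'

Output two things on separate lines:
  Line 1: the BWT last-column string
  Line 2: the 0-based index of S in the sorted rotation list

All 7 rotations (rotation i = S[i:]+S[:i]):
  rot[0] = refrig$
  rot[1] = efrig$r
  rot[2] = frig$re
  rot[3] = rig$ref
  rot[4] = ig$refr
  rot[5] = g$refri
  rot[6] = $refrig
Sorted (with $ < everything):
  sorted[0] = $refrig  (last char: 'g')
  sorted[1] = efrig$r  (last char: 'r')
  sorted[2] = frig$re  (last char: 'e')
  sorted[3] = g$refri  (last char: 'i')
  sorted[4] = ig$refr  (last char: 'r')
  sorted[5] = refrig$  (last char: '$')
  sorted[6] = rig$ref  (last char: 'f')
Last column: greir$f
Original string S is at sorted index 5

Answer: greir$f
5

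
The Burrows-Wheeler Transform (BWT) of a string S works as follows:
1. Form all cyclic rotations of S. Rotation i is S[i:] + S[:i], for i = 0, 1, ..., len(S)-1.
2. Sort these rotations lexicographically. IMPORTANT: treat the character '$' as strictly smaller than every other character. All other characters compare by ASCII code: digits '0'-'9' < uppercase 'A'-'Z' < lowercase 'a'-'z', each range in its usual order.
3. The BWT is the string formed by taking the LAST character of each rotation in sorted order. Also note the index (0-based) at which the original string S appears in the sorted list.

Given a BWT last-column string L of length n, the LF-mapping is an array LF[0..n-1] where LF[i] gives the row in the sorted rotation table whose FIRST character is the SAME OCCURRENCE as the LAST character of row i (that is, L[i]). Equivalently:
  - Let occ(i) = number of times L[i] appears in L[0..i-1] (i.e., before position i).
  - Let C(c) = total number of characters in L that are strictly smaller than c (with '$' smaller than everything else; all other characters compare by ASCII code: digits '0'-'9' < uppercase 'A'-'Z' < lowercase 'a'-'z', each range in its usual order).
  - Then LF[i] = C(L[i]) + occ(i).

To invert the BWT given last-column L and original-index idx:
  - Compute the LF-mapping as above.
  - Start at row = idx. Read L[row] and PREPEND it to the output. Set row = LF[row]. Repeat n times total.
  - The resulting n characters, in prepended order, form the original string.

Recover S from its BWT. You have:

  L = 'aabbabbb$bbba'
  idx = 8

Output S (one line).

LF mapping: 1 2 5 6 3 7 8 9 0 10 11 12 4
Walk LF starting at row 8, prepending L[row]:
  step 1: row=8, L[8]='$', prepend. Next row=LF[8]=0
  step 2: row=0, L[0]='a', prepend. Next row=LF[0]=1
  step 3: row=1, L[1]='a', prepend. Next row=LF[1]=2
  step 4: row=2, L[2]='b', prepend. Next row=LF[2]=5
  step 5: row=5, L[5]='b', prepend. Next row=LF[5]=7
  step 6: row=7, L[7]='b', prepend. Next row=LF[7]=9
  step 7: row=9, L[9]='b', prepend. Next row=LF[9]=10
  step 8: row=10, L[10]='b', prepend. Next row=LF[10]=11
  step 9: row=11, L[11]='b', prepend. Next row=LF[11]=12
  step 10: row=12, L[12]='a', prepend. Next row=LF[12]=4
  step 11: row=4, L[4]='a', prepend. Next row=LF[4]=3
  step 12: row=3, L[3]='b', prepend. Next row=LF[3]=6
  step 13: row=6, L[6]='b', prepend. Next row=LF[6]=8
Reversed output: bbaabbbbbbaa$

Answer: bbaabbbbbbaa$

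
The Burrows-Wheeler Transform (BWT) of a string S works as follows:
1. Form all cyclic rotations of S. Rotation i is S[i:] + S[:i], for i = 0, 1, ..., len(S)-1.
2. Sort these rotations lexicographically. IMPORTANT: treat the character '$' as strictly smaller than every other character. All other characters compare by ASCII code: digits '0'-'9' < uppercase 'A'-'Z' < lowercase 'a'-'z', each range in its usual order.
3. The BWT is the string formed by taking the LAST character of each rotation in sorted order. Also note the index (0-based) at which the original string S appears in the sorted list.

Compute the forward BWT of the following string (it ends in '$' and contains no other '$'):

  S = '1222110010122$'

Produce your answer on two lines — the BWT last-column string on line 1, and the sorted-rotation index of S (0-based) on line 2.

All 14 rotations (rotation i = S[i:]+S[:i]):
  rot[0] = 1222110010122$
  rot[1] = 222110010122$1
  rot[2] = 22110010122$12
  rot[3] = 2110010122$122
  rot[4] = 110010122$1222
  rot[5] = 10010122$12221
  rot[6] = 0010122$122211
  rot[7] = 010122$1222110
  rot[8] = 10122$12221100
  rot[9] = 0122$122211001
  rot[10] = 122$1222110010
  rot[11] = 22$12221100101
  rot[12] = 2$122211001012
  rot[13] = $1222110010122
Sorted (with $ < everything):
  sorted[0] = $1222110010122  (last char: '2')
  sorted[1] = 0010122$122211  (last char: '1')
  sorted[2] = 010122$1222110  (last char: '0')
  sorted[3] = 0122$122211001  (last char: '1')
  sorted[4] = 10010122$12221  (last char: '1')
  sorted[5] = 10122$12221100  (last char: '0')
  sorted[6] = 110010122$1222  (last char: '2')
  sorted[7] = 122$1222110010  (last char: '0')
  sorted[8] = 1222110010122$  (last char: '$')
  sorted[9] = 2$122211001012  (last char: '2')
  sorted[10] = 2110010122$122  (last char: '2')
  sorted[11] = 22$12221100101  (last char: '1')
  sorted[12] = 22110010122$12  (last char: '2')
  sorted[13] = 222110010122$1  (last char: '1')
Last column: 21011020$22121
Original string S is at sorted index 8

Answer: 21011020$22121
8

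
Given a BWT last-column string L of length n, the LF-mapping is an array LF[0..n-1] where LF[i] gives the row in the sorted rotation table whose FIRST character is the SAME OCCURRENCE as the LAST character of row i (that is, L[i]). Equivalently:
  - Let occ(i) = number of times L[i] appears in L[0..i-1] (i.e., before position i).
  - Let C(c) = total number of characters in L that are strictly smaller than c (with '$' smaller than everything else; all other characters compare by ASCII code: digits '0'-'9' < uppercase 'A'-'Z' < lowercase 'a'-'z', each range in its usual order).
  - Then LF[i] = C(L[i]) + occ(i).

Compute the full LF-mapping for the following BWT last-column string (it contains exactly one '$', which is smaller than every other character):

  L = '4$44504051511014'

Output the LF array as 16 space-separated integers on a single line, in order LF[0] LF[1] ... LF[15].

Answer: 8 0 9 10 13 1 11 2 14 4 15 5 6 3 7 12

Derivation:
Char counts: '$':1, '0':3, '1':4, '4':5, '5':3
C (first-col start): C('$')=0, C('0')=1, C('1')=4, C('4')=8, C('5')=13
L[0]='4': occ=0, LF[0]=C('4')+0=8+0=8
L[1]='$': occ=0, LF[1]=C('$')+0=0+0=0
L[2]='4': occ=1, LF[2]=C('4')+1=8+1=9
L[3]='4': occ=2, LF[3]=C('4')+2=8+2=10
L[4]='5': occ=0, LF[4]=C('5')+0=13+0=13
L[5]='0': occ=0, LF[5]=C('0')+0=1+0=1
L[6]='4': occ=3, LF[6]=C('4')+3=8+3=11
L[7]='0': occ=1, LF[7]=C('0')+1=1+1=2
L[8]='5': occ=1, LF[8]=C('5')+1=13+1=14
L[9]='1': occ=0, LF[9]=C('1')+0=4+0=4
L[10]='5': occ=2, LF[10]=C('5')+2=13+2=15
L[11]='1': occ=1, LF[11]=C('1')+1=4+1=5
L[12]='1': occ=2, LF[12]=C('1')+2=4+2=6
L[13]='0': occ=2, LF[13]=C('0')+2=1+2=3
L[14]='1': occ=3, LF[14]=C('1')+3=4+3=7
L[15]='4': occ=4, LF[15]=C('4')+4=8+4=12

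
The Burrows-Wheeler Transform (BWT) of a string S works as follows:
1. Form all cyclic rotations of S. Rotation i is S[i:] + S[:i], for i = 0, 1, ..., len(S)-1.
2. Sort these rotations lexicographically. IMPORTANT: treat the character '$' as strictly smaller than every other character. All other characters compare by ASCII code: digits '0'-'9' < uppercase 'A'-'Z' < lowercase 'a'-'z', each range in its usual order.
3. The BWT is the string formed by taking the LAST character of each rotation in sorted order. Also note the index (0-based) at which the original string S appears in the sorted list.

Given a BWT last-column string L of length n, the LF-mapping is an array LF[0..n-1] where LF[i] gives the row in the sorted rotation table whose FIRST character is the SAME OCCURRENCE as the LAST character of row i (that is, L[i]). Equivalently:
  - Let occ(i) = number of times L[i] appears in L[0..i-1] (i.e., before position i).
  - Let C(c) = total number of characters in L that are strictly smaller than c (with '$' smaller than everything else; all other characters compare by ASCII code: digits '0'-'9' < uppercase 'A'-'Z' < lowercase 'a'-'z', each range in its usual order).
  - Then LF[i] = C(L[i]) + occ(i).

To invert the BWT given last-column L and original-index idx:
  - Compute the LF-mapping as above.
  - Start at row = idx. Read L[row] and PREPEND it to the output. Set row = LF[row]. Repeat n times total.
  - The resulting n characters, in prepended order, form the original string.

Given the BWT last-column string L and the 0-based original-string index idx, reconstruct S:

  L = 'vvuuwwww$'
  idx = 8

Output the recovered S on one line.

Answer: wwwwvuuv$

Derivation:
LF mapping: 3 4 1 2 5 6 7 8 0
Walk LF starting at row 8, prepending L[row]:
  step 1: row=8, L[8]='$', prepend. Next row=LF[8]=0
  step 2: row=0, L[0]='v', prepend. Next row=LF[0]=3
  step 3: row=3, L[3]='u', prepend. Next row=LF[3]=2
  step 4: row=2, L[2]='u', prepend. Next row=LF[2]=1
  step 5: row=1, L[1]='v', prepend. Next row=LF[1]=4
  step 6: row=4, L[4]='w', prepend. Next row=LF[4]=5
  step 7: row=5, L[5]='w', prepend. Next row=LF[5]=6
  step 8: row=6, L[6]='w', prepend. Next row=LF[6]=7
  step 9: row=7, L[7]='w', prepend. Next row=LF[7]=8
Reversed output: wwwwvuuv$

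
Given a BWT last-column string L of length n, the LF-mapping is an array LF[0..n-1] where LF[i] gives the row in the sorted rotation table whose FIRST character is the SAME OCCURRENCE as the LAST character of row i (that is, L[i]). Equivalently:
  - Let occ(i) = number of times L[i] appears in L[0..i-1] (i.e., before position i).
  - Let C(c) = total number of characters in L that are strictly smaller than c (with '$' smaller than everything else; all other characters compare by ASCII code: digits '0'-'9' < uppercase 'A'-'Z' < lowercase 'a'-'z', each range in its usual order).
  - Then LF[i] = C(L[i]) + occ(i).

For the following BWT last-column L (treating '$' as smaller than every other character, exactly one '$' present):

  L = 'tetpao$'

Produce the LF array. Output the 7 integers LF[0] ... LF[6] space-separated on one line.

Char counts: '$':1, 'a':1, 'e':1, 'o':1, 'p':1, 't':2
C (first-col start): C('$')=0, C('a')=1, C('e')=2, C('o')=3, C('p')=4, C('t')=5
L[0]='t': occ=0, LF[0]=C('t')+0=5+0=5
L[1]='e': occ=0, LF[1]=C('e')+0=2+0=2
L[2]='t': occ=1, LF[2]=C('t')+1=5+1=6
L[3]='p': occ=0, LF[3]=C('p')+0=4+0=4
L[4]='a': occ=0, LF[4]=C('a')+0=1+0=1
L[5]='o': occ=0, LF[5]=C('o')+0=3+0=3
L[6]='$': occ=0, LF[6]=C('$')+0=0+0=0

Answer: 5 2 6 4 1 3 0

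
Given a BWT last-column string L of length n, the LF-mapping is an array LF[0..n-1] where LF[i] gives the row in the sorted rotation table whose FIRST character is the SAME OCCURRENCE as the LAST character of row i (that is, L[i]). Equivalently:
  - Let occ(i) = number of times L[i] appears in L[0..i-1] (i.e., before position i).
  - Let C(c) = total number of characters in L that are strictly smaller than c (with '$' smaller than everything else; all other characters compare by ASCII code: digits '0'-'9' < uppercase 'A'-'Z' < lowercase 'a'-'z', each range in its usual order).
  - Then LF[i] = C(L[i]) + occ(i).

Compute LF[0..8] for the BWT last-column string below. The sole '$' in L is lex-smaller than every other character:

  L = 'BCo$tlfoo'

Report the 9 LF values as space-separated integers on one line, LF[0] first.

Char counts: '$':1, 'B':1, 'C':1, 'f':1, 'l':1, 'o':3, 't':1
C (first-col start): C('$')=0, C('B')=1, C('C')=2, C('f')=3, C('l')=4, C('o')=5, C('t')=8
L[0]='B': occ=0, LF[0]=C('B')+0=1+0=1
L[1]='C': occ=0, LF[1]=C('C')+0=2+0=2
L[2]='o': occ=0, LF[2]=C('o')+0=5+0=5
L[3]='$': occ=0, LF[3]=C('$')+0=0+0=0
L[4]='t': occ=0, LF[4]=C('t')+0=8+0=8
L[5]='l': occ=0, LF[5]=C('l')+0=4+0=4
L[6]='f': occ=0, LF[6]=C('f')+0=3+0=3
L[7]='o': occ=1, LF[7]=C('o')+1=5+1=6
L[8]='o': occ=2, LF[8]=C('o')+2=5+2=7

Answer: 1 2 5 0 8 4 3 6 7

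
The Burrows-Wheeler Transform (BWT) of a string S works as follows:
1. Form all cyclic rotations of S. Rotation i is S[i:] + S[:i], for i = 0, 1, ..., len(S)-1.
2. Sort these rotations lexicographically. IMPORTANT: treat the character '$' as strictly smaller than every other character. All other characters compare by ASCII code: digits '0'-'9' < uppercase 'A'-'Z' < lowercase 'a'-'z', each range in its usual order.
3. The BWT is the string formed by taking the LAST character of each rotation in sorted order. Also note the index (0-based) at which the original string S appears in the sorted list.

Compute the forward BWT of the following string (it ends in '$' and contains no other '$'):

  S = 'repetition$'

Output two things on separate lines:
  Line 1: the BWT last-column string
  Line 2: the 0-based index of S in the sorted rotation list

Answer: nrpttoie$ie
8

Derivation:
All 11 rotations (rotation i = S[i:]+S[:i]):
  rot[0] = repetition$
  rot[1] = epetition$r
  rot[2] = petition$re
  rot[3] = etition$rep
  rot[4] = tition$repe
  rot[5] = ition$repet
  rot[6] = tion$repeti
  rot[7] = ion$repetit
  rot[8] = on$repetiti
  rot[9] = n$repetitio
  rot[10] = $repetition
Sorted (with $ < everything):
  sorted[0] = $repetition  (last char: 'n')
  sorted[1] = epetition$r  (last char: 'r')
  sorted[2] = etition$rep  (last char: 'p')
  sorted[3] = ion$repetit  (last char: 't')
  sorted[4] = ition$repet  (last char: 't')
  sorted[5] = n$repetitio  (last char: 'o')
  sorted[6] = on$repetiti  (last char: 'i')
  sorted[7] = petition$re  (last char: 'e')
  sorted[8] = repetition$  (last char: '$')
  sorted[9] = tion$repeti  (last char: 'i')
  sorted[10] = tition$repe  (last char: 'e')
Last column: nrpttoie$ie
Original string S is at sorted index 8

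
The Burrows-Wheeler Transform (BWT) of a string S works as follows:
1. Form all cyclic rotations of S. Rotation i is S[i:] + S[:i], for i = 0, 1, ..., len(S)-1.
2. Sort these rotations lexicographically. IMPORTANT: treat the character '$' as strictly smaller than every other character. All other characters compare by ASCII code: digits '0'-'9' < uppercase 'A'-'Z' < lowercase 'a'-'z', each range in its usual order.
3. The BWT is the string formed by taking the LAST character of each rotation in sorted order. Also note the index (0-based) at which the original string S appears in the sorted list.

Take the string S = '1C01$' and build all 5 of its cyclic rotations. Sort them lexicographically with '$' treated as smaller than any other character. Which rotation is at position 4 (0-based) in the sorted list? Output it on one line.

All 5 rotations (rotation i = S[i:]+S[:i]):
  rot[0] = 1C01$
  rot[1] = C01$1
  rot[2] = 01$1C
  rot[3] = 1$1C0
  rot[4] = $1C01
Sorted (with $ < everything):
  sorted[0] = $1C01
  sorted[1] = 01$1C
  sorted[2] = 1$1C0
  sorted[3] = 1C01$
  sorted[4] = C01$1
sorted[4] = C01$1

Answer: C01$1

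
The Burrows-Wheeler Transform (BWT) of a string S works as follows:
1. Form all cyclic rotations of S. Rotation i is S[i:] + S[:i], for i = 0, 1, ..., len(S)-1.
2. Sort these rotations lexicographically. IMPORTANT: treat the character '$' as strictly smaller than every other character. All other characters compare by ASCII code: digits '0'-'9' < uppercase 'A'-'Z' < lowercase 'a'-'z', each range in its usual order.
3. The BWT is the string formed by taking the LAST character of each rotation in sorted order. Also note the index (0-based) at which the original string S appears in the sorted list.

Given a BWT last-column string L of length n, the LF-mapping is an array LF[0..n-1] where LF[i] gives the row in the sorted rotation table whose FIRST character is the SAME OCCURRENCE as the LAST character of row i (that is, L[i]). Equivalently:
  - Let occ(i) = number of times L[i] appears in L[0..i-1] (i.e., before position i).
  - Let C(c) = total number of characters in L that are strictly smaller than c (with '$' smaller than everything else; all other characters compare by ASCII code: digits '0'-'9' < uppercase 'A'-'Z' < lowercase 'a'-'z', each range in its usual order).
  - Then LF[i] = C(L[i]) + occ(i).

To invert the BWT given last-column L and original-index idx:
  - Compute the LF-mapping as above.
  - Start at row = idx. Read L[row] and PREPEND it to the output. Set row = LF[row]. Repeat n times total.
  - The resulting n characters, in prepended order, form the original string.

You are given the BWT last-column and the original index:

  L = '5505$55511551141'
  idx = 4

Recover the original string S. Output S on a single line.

LF mapping: 8 9 1 10 0 11 12 13 2 3 14 15 4 5 7 6
Walk LF starting at row 4, prepending L[row]:
  step 1: row=4, L[4]='$', prepend. Next row=LF[4]=0
  step 2: row=0, L[0]='5', prepend. Next row=LF[0]=8
  step 3: row=8, L[8]='1', prepend. Next row=LF[8]=2
  step 4: row=2, L[2]='0', prepend. Next row=LF[2]=1
  step 5: row=1, L[1]='5', prepend. Next row=LF[1]=9
  step 6: row=9, L[9]='1', prepend. Next row=LF[9]=3
  step 7: row=3, L[3]='5', prepend. Next row=LF[3]=10
  step 8: row=10, L[10]='5', prepend. Next row=LF[10]=14
  step 9: row=14, L[14]='4', prepend. Next row=LF[14]=7
  step 10: row=7, L[7]='5', prepend. Next row=LF[7]=13
  step 11: row=13, L[13]='1', prepend. Next row=LF[13]=5
  step 12: row=5, L[5]='5', prepend. Next row=LF[5]=11
  step 13: row=11, L[11]='5', prepend. Next row=LF[11]=15
  step 14: row=15, L[15]='1', prepend. Next row=LF[15]=6
  step 15: row=6, L[6]='5', prepend. Next row=LF[6]=12
  step 16: row=12, L[12]='1', prepend. Next row=LF[12]=4
Reversed output: 151551545515015$

Answer: 151551545515015$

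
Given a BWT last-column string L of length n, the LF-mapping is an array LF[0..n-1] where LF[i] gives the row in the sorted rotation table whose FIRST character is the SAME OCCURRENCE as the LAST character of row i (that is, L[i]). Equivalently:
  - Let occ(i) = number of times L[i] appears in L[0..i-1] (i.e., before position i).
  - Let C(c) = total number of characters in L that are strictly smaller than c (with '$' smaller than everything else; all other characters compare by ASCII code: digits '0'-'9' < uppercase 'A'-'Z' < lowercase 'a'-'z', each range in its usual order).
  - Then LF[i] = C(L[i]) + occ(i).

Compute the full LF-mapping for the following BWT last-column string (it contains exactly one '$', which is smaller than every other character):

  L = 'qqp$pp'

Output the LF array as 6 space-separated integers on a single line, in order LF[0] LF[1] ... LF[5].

Char counts: '$':1, 'p':3, 'q':2
C (first-col start): C('$')=0, C('p')=1, C('q')=4
L[0]='q': occ=0, LF[0]=C('q')+0=4+0=4
L[1]='q': occ=1, LF[1]=C('q')+1=4+1=5
L[2]='p': occ=0, LF[2]=C('p')+0=1+0=1
L[3]='$': occ=0, LF[3]=C('$')+0=0+0=0
L[4]='p': occ=1, LF[4]=C('p')+1=1+1=2
L[5]='p': occ=2, LF[5]=C('p')+2=1+2=3

Answer: 4 5 1 0 2 3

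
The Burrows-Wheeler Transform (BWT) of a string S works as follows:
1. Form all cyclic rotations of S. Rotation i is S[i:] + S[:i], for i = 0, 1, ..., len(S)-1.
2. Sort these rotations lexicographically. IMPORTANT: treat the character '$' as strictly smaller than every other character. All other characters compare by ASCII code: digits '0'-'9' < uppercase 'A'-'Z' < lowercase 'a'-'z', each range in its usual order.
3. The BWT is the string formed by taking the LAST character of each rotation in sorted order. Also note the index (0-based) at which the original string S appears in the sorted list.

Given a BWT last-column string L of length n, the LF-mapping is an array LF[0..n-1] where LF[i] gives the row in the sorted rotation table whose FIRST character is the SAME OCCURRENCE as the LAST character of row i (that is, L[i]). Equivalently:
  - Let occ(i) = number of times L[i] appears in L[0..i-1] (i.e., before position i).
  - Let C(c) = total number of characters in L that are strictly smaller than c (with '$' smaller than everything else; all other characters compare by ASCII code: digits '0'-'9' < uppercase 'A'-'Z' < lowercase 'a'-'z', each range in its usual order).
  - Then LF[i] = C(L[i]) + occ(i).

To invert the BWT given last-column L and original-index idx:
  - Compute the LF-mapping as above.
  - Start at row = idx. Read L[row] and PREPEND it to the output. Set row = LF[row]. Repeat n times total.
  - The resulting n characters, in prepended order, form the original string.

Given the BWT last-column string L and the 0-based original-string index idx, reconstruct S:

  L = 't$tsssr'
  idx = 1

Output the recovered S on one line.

LF mapping: 5 0 6 2 3 4 1
Walk LF starting at row 1, prepending L[row]:
  step 1: row=1, L[1]='$', prepend. Next row=LF[1]=0
  step 2: row=0, L[0]='t', prepend. Next row=LF[0]=5
  step 3: row=5, L[5]='s', prepend. Next row=LF[5]=4
  step 4: row=4, L[4]='s', prepend. Next row=LF[4]=3
  step 5: row=3, L[3]='s', prepend. Next row=LF[3]=2
  step 6: row=2, L[2]='t', prepend. Next row=LF[2]=6
  step 7: row=6, L[6]='r', prepend. Next row=LF[6]=1
Reversed output: rtssst$

Answer: rtssst$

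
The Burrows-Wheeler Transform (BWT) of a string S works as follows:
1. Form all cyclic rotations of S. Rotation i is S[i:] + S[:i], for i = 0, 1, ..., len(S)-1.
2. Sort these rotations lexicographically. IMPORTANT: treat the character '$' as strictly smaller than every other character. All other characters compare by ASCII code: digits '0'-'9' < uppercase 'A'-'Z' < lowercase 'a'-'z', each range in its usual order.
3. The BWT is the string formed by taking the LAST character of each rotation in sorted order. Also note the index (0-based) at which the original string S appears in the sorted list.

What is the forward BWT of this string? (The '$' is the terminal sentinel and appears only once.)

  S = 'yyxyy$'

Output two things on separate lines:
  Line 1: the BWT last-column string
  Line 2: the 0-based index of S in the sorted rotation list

Answer: yyyyx$
5

Derivation:
All 6 rotations (rotation i = S[i:]+S[:i]):
  rot[0] = yyxyy$
  rot[1] = yxyy$y
  rot[2] = xyy$yy
  rot[3] = yy$yyx
  rot[4] = y$yyxy
  rot[5] = $yyxyy
Sorted (with $ < everything):
  sorted[0] = $yyxyy  (last char: 'y')
  sorted[1] = xyy$yy  (last char: 'y')
  sorted[2] = y$yyxy  (last char: 'y')
  sorted[3] = yxyy$y  (last char: 'y')
  sorted[4] = yy$yyx  (last char: 'x')
  sorted[5] = yyxyy$  (last char: '$')
Last column: yyyyx$
Original string S is at sorted index 5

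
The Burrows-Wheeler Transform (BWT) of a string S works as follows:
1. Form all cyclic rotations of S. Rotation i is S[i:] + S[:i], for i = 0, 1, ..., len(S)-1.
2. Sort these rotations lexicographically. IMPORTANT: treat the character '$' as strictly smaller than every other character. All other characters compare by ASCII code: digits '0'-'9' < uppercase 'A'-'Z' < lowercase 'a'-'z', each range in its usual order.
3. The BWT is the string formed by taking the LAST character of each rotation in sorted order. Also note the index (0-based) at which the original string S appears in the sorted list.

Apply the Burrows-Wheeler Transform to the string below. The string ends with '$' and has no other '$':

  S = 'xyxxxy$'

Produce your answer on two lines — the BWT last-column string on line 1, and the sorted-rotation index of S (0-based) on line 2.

Answer: yyxx$xx
4

Derivation:
All 7 rotations (rotation i = S[i:]+S[:i]):
  rot[0] = xyxxxy$
  rot[1] = yxxxy$x
  rot[2] = xxxy$xy
  rot[3] = xxy$xyx
  rot[4] = xy$xyxx
  rot[5] = y$xyxxx
  rot[6] = $xyxxxy
Sorted (with $ < everything):
  sorted[0] = $xyxxxy  (last char: 'y')
  sorted[1] = xxxy$xy  (last char: 'y')
  sorted[2] = xxy$xyx  (last char: 'x')
  sorted[3] = xy$xyxx  (last char: 'x')
  sorted[4] = xyxxxy$  (last char: '$')
  sorted[5] = y$xyxxx  (last char: 'x')
  sorted[6] = yxxxy$x  (last char: 'x')
Last column: yyxx$xx
Original string S is at sorted index 4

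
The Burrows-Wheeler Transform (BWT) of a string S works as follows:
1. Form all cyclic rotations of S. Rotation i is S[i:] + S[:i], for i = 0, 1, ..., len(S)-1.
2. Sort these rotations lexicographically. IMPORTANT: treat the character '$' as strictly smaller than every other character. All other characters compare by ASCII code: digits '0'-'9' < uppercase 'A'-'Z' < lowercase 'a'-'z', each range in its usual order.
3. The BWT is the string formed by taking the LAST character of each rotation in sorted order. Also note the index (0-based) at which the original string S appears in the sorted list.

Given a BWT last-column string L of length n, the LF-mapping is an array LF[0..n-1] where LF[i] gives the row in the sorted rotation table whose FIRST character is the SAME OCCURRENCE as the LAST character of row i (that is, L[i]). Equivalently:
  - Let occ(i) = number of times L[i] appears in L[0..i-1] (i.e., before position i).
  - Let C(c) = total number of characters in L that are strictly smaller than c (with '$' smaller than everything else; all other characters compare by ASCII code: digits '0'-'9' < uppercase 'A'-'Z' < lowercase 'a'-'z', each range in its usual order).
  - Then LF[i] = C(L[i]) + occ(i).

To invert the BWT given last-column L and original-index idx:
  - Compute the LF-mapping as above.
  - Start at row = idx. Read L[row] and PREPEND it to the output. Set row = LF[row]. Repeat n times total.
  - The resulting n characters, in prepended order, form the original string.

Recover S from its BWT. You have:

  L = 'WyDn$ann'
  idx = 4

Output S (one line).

Answer: nannyDW$

Derivation:
LF mapping: 2 7 1 4 0 3 5 6
Walk LF starting at row 4, prepending L[row]:
  step 1: row=4, L[4]='$', prepend. Next row=LF[4]=0
  step 2: row=0, L[0]='W', prepend. Next row=LF[0]=2
  step 3: row=2, L[2]='D', prepend. Next row=LF[2]=1
  step 4: row=1, L[1]='y', prepend. Next row=LF[1]=7
  step 5: row=7, L[7]='n', prepend. Next row=LF[7]=6
  step 6: row=6, L[6]='n', prepend. Next row=LF[6]=5
  step 7: row=5, L[5]='a', prepend. Next row=LF[5]=3
  step 8: row=3, L[3]='n', prepend. Next row=LF[3]=4
Reversed output: nannyDW$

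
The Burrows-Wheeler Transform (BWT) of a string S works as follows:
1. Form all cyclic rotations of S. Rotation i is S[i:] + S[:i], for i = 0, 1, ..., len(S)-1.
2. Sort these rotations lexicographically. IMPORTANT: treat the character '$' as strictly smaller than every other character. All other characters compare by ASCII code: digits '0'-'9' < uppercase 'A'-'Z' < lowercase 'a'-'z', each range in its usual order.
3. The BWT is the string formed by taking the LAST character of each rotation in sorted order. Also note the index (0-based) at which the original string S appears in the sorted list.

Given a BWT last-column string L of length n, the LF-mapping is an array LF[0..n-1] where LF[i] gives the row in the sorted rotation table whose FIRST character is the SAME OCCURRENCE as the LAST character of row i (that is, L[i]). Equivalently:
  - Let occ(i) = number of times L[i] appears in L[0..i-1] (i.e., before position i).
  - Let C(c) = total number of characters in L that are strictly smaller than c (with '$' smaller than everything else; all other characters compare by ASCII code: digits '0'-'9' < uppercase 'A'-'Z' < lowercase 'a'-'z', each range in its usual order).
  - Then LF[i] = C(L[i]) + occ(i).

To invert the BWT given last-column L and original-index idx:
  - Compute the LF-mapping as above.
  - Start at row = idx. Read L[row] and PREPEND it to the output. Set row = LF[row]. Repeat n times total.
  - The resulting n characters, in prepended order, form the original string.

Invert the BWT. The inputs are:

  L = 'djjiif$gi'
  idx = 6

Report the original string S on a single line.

Answer: ijfiigjd$

Derivation:
LF mapping: 1 7 8 4 5 2 0 3 6
Walk LF starting at row 6, prepending L[row]:
  step 1: row=6, L[6]='$', prepend. Next row=LF[6]=0
  step 2: row=0, L[0]='d', prepend. Next row=LF[0]=1
  step 3: row=1, L[1]='j', prepend. Next row=LF[1]=7
  step 4: row=7, L[7]='g', prepend. Next row=LF[7]=3
  step 5: row=3, L[3]='i', prepend. Next row=LF[3]=4
  step 6: row=4, L[4]='i', prepend. Next row=LF[4]=5
  step 7: row=5, L[5]='f', prepend. Next row=LF[5]=2
  step 8: row=2, L[2]='j', prepend. Next row=LF[2]=8
  step 9: row=8, L[8]='i', prepend. Next row=LF[8]=6
Reversed output: ijfiigjd$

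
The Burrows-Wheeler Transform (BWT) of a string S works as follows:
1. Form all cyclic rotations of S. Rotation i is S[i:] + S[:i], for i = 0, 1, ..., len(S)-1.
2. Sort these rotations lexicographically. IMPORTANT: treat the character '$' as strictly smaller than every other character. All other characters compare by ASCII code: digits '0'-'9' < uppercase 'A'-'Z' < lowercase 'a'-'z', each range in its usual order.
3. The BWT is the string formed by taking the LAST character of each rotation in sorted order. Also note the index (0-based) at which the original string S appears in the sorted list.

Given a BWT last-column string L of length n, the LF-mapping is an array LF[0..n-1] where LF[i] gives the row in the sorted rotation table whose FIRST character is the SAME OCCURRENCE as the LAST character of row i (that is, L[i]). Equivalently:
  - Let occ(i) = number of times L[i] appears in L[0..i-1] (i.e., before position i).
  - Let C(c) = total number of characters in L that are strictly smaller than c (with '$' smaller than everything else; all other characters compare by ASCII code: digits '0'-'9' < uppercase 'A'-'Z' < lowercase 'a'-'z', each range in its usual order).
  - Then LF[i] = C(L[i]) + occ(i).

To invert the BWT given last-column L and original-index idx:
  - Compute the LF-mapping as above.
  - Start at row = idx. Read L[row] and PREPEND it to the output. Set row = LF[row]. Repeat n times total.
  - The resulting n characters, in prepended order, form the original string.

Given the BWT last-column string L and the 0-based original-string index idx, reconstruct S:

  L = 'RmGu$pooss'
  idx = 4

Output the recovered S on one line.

Answer: opossumGR$

Derivation:
LF mapping: 2 3 1 9 0 6 4 5 7 8
Walk LF starting at row 4, prepending L[row]:
  step 1: row=4, L[4]='$', prepend. Next row=LF[4]=0
  step 2: row=0, L[0]='R', prepend. Next row=LF[0]=2
  step 3: row=2, L[2]='G', prepend. Next row=LF[2]=1
  step 4: row=1, L[1]='m', prepend. Next row=LF[1]=3
  step 5: row=3, L[3]='u', prepend. Next row=LF[3]=9
  step 6: row=9, L[9]='s', prepend. Next row=LF[9]=8
  step 7: row=8, L[8]='s', prepend. Next row=LF[8]=7
  step 8: row=7, L[7]='o', prepend. Next row=LF[7]=5
  step 9: row=5, L[5]='p', prepend. Next row=LF[5]=6
  step 10: row=6, L[6]='o', prepend. Next row=LF[6]=4
Reversed output: opossumGR$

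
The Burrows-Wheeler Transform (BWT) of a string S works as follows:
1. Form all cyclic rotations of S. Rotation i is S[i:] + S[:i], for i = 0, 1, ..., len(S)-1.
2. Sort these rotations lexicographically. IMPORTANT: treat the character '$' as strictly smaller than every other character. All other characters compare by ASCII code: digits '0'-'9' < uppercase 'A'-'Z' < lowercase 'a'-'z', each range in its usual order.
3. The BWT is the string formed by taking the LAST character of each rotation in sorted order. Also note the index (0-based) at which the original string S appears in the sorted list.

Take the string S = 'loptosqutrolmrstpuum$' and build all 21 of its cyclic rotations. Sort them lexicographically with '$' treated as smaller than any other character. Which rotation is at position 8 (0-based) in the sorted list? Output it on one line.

Answer: ptosqutrolmrstpuum$lo

Derivation:
All 21 rotations (rotation i = S[i:]+S[:i]):
  rot[0] = loptosqutrolmrstpuum$
  rot[1] = optosqutrolmrstpuum$l
  rot[2] = ptosqutrolmrstpuum$lo
  rot[3] = tosqutrolmrstpuum$lop
  rot[4] = osqutrolmrstpuum$lopt
  rot[5] = squtrolmrstpuum$lopto
  rot[6] = qutrolmrstpuum$loptos
  rot[7] = utrolmrstpuum$loptosq
  rot[8] = trolmrstpuum$loptosqu
  rot[9] = rolmrstpuum$loptosqut
  rot[10] = olmrstpuum$loptosqutr
  rot[11] = lmrstpuum$loptosqutro
  rot[12] = mrstpuum$loptosqutrol
  rot[13] = rstpuum$loptosqutrolm
  rot[14] = stpuum$loptosqutrolmr
  rot[15] = tpuum$loptosqutrolmrs
  rot[16] = puum$loptosqutrolmrst
  rot[17] = uum$loptosqutrolmrstp
  rot[18] = um$loptosqutrolmrstpu
  rot[19] = m$loptosqutrolmrstpuu
  rot[20] = $loptosqutrolmrstpuum
Sorted (with $ < everything):
  sorted[0] = $loptosqutrolmrstpuum
  sorted[1] = lmrstpuum$loptosqutro
  sorted[2] = loptosqutrolmrstpuum$
  sorted[3] = m$loptosqutrolmrstpuu
  sorted[4] = mrstpuum$loptosqutrol
  sorted[5] = olmrstpuum$loptosqutr
  sorted[6] = optosqutrolmrstpuum$l
  sorted[7] = osqutrolmrstpuum$lopt
  sorted[8] = ptosqutrolmrstpuum$lo
  sorted[9] = puum$loptosqutrolmrst
  sorted[10] = qutrolmrstpuum$loptos
  sorted[11] = rolmrstpuum$loptosqut
  sorted[12] = rstpuum$loptosqutrolm
  sorted[13] = squtrolmrstpuum$lopto
  sorted[14] = stpuum$loptosqutrolmr
  sorted[15] = tosqutrolmrstpuum$lop
  sorted[16] = tpuum$loptosqutrolmrs
  sorted[17] = trolmrstpuum$loptosqu
  sorted[18] = um$loptosqutrolmrstpu
  sorted[19] = utrolmrstpuum$loptosq
  sorted[20] = uum$loptosqutrolmrstp
sorted[8] = ptosqutrolmrstpuum$lo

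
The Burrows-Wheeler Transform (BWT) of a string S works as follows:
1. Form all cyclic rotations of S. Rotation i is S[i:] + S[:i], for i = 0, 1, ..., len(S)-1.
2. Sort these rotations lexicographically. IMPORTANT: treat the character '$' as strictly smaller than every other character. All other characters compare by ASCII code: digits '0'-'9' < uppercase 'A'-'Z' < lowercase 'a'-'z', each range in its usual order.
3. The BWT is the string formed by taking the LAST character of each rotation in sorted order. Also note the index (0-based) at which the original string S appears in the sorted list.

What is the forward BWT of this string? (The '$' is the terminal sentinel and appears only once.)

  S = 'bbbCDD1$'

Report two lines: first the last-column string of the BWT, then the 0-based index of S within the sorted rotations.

Answer: 1DbDCbb$
7

Derivation:
All 8 rotations (rotation i = S[i:]+S[:i]):
  rot[0] = bbbCDD1$
  rot[1] = bbCDD1$b
  rot[2] = bCDD1$bb
  rot[3] = CDD1$bbb
  rot[4] = DD1$bbbC
  rot[5] = D1$bbbCD
  rot[6] = 1$bbbCDD
  rot[7] = $bbbCDD1
Sorted (with $ < everything):
  sorted[0] = $bbbCDD1  (last char: '1')
  sorted[1] = 1$bbbCDD  (last char: 'D')
  sorted[2] = CDD1$bbb  (last char: 'b')
  sorted[3] = D1$bbbCD  (last char: 'D')
  sorted[4] = DD1$bbbC  (last char: 'C')
  sorted[5] = bCDD1$bb  (last char: 'b')
  sorted[6] = bbCDD1$b  (last char: 'b')
  sorted[7] = bbbCDD1$  (last char: '$')
Last column: 1DbDCbb$
Original string S is at sorted index 7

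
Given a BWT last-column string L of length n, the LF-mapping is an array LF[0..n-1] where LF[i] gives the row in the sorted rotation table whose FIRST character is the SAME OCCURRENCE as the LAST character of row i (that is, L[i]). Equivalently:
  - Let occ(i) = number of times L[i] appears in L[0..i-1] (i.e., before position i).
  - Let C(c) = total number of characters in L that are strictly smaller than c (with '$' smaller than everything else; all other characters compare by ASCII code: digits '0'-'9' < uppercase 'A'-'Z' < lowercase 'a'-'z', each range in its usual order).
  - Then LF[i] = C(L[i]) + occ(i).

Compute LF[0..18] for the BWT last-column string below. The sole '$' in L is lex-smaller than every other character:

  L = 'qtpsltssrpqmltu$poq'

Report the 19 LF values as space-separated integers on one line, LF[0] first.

Char counts: '$':1, 'l':2, 'm':1, 'o':1, 'p':3, 'q':3, 'r':1, 's':3, 't':3, 'u':1
C (first-col start): C('$')=0, C('l')=1, C('m')=3, C('o')=4, C('p')=5, C('q')=8, C('r')=11, C('s')=12, C('t')=15, C('u')=18
L[0]='q': occ=0, LF[0]=C('q')+0=8+0=8
L[1]='t': occ=0, LF[1]=C('t')+0=15+0=15
L[2]='p': occ=0, LF[2]=C('p')+0=5+0=5
L[3]='s': occ=0, LF[3]=C('s')+0=12+0=12
L[4]='l': occ=0, LF[4]=C('l')+0=1+0=1
L[5]='t': occ=1, LF[5]=C('t')+1=15+1=16
L[6]='s': occ=1, LF[6]=C('s')+1=12+1=13
L[7]='s': occ=2, LF[7]=C('s')+2=12+2=14
L[8]='r': occ=0, LF[8]=C('r')+0=11+0=11
L[9]='p': occ=1, LF[9]=C('p')+1=5+1=6
L[10]='q': occ=1, LF[10]=C('q')+1=8+1=9
L[11]='m': occ=0, LF[11]=C('m')+0=3+0=3
L[12]='l': occ=1, LF[12]=C('l')+1=1+1=2
L[13]='t': occ=2, LF[13]=C('t')+2=15+2=17
L[14]='u': occ=0, LF[14]=C('u')+0=18+0=18
L[15]='$': occ=0, LF[15]=C('$')+0=0+0=0
L[16]='p': occ=2, LF[16]=C('p')+2=5+2=7
L[17]='o': occ=0, LF[17]=C('o')+0=4+0=4
L[18]='q': occ=2, LF[18]=C('q')+2=8+2=10

Answer: 8 15 5 12 1 16 13 14 11 6 9 3 2 17 18 0 7 4 10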